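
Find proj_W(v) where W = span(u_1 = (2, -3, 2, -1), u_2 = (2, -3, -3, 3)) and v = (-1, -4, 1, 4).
proj_W(v) = (482/271, -723/271, -293/271, 379/271)

Set up U = [u_1 | ... | u_2] ∈ R^(4×2). The projector onto W = col(U) is P = U (U^T U)^(-1) U^T.
Compute U^T U =
  [18, 4]
  [4, 31],
and U^T v = (8, 19).
Solve U^T U · c = U^T v for the coefficients: c = (86/271, 155/271). The projection is proj_W(v) = U c.
Check: (v - proj_W(v)) · u_1 = 0  (should be 0).
Check: (v - proj_W(v)) · u_2 = 0  (should be 0).
Result: proj_W(v) = (482/271, -723/271, -293/271, 379/271).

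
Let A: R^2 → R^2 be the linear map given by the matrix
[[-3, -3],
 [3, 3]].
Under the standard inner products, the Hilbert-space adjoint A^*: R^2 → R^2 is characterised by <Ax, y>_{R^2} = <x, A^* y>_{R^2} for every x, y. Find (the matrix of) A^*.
A^* = A^T =
[[-3, 3],
 [-3, 3]]

For real matrices with standard dot products, the defining identity <Ax, y> = <x, A^* y> gives (Ax)^T y = x^T (A^*) y, i.e. x^T A^T y = x^T (A^*) y. Since this holds for all x, y, we must have A^* = A^T. Therefore
A^* =
[[-3, 3],
 [-3, 3]].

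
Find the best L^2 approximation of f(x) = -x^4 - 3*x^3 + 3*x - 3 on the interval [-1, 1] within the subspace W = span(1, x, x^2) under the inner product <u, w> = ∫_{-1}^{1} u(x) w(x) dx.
g(x) = -6*x^2/7 + 6*x/5 - 102/35

The best approximation g ∈ W is the orthogonal projection of f onto W. Writing g = a_0 + a_1 x + a_2 x^2, the coefficients solve the normal equations G · a = b where
  G_{ij} = <φ_i, φ_j> and b_i = <f, φ_i>, with φ_0 = 1, φ_1 = x, φ_2 = x^2.
G =
  [2, 0, 2/3]
  [0, 2/3, 0]
  [2/3, 0, 2/5],
b = (-32/5, 4/5, -16/7).
Solving gives a_0 = -102/35, a_1 = 6/5, a_2 = -6/7, so
  g(x) = -6*x^2/7 + 6*x/5 - 102/35.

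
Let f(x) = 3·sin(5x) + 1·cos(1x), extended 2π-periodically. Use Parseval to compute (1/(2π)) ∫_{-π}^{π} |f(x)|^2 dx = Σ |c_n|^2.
Σ |c_n|^2 = 5

Expand |f|^2 and use orthogonality of {sin(nx), cos(mx)} on [-π, π]:
  ∫_{-π}^{π} sin(nx)^2 dx = π, ∫ cos(mx)^2 dx = π, and cross terms integrate to 0.
So ∫_{-π}^{π} f(x)^2 dx = 3^2 · π + 1^2 · π = (9 + 1)π.
Divide by 2π: (9 + 1)/2 = 5.
By Parseval, this equals Σ |c_n|^2.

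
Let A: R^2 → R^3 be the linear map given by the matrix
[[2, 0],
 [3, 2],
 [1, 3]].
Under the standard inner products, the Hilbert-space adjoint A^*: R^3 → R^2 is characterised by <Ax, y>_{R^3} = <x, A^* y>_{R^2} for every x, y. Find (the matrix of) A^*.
A^* = A^T =
[[2, 3, 1],
 [0, 2, 3]]

For real matrices with standard dot products, the defining identity <Ax, y> = <x, A^* y> gives (Ax)^T y = x^T (A^*) y, i.e. x^T A^T y = x^T (A^*) y. Since this holds for all x, y, we must have A^* = A^T. Therefore
A^* =
[[2, 3, 1],
 [0, 2, 3]].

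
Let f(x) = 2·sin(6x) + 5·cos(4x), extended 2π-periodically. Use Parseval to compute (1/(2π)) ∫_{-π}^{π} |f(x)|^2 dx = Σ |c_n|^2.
Σ |c_n|^2 = 29/2

Expand |f|^2 and use orthogonality of {sin(nx), cos(mx)} on [-π, π]:
  ∫_{-π}^{π} sin(nx)^2 dx = π, ∫ cos(mx)^2 dx = π, and cross terms integrate to 0.
So ∫_{-π}^{π} f(x)^2 dx = 2^2 · π + 5^2 · π = (4 + 25)π.
Divide by 2π: (4 + 25)/2 = 29/2.
By Parseval, this equals Σ |c_n|^2.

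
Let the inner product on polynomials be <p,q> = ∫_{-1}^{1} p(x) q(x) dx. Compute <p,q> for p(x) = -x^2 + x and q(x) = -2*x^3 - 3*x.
<p,q> = -14/5

Expand the product: p(x)·q(x) = 2*x^5 - 2*x^4 + 3*x^3 - 3*x^2.
∫_{-1}^{1} of each monomial x^k gives [2/(k+1) if k even, 0 if k odd]. Integrating term-by-term (or equivalently evaluating the antiderivative F(x) = x^6/3 - 2*x^5/5 + 3*x^4/4 - x^3 at the endpoints):
  F(1) − F(−1) = -19/60 − (149/60) = -14/5.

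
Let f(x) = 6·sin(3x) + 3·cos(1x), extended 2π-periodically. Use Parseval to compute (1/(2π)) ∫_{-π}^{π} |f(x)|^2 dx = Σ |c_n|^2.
Σ |c_n|^2 = 45/2

Expand |f|^2 and use orthogonality of {sin(nx), cos(mx)} on [-π, π]:
  ∫_{-π}^{π} sin(nx)^2 dx = π, ∫ cos(mx)^2 dx = π, and cross terms integrate to 0.
So ∫_{-π}^{π} f(x)^2 dx = 6^2 · π + 3^2 · π = (36 + 9)π.
Divide by 2π: (36 + 9)/2 = 45/2.
By Parseval, this equals Σ |c_n|^2.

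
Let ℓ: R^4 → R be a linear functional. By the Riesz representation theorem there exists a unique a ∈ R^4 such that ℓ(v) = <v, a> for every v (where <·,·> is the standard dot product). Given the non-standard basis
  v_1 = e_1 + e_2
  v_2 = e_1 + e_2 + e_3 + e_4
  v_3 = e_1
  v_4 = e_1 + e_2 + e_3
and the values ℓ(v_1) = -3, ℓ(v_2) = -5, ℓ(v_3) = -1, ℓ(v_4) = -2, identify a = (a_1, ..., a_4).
a = (-1, -2, 1, -3)

Write a = (a_1, ..., a_4) in the standard basis. For each basis vector v_i, ℓ(v_i) = <v_i, a> is a linear equation in the a_j's. Collect the n equations into a matrix system V a = ℓ, where row i of V is v_i (expressed in the standard basis). Since V is invertible (lower-triangular with 1s on the diagonal, up to permutation), solve by back-substitution:
  V =
[[1, 1, 0, 0],
 [1, 1, 1, 1],
 [1, 0, 0, 0],
 [1, 1, 1, 0]]
  V a = (-3, -5, -1, -2)
Solving gives a = (-1, -2, 1, -3).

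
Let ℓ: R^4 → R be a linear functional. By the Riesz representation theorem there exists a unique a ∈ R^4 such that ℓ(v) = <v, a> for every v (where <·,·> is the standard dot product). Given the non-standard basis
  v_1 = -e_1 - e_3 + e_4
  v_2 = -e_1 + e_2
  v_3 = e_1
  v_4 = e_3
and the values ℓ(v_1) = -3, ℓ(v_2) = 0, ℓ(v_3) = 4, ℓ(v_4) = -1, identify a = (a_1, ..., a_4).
a = (4, 4, -1, 0)

Write a = (a_1, ..., a_4) in the standard basis. For each basis vector v_i, ℓ(v_i) = <v_i, a> is a linear equation in the a_j's. Collect the n equations into a matrix system V a = ℓ, where row i of V is v_i (expressed in the standard basis). Since V is invertible (lower-triangular with 1s on the diagonal, up to permutation), solve by back-substitution:
  V =
[[-1, 0, -1, 1],
 [-1, 1, 0, 0],
 [1, 0, 0, 0],
 [0, 0, 1, 0]]
  V a = (-3, 0, 4, -1)
Solving gives a = (4, 4, -1, 0).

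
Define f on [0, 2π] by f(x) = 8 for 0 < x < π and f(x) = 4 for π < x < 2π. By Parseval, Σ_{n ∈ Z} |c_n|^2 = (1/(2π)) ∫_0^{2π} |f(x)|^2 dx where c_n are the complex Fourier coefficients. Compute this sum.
Σ |c_n|^2 = 40

Parseval equates the L^2 energy of f (normalised by 1/(2π)) with the ℓ^2 sum of its Fourier coefficients: (1/(2π)) ∫_0^{2π} |f|^2 = Σ |c_n|^2.
Compute the left side: (1/(2π)) [∫_0^π 8^2 dx + ∫_π^{2π} 4^2 dx] = (1/(2π)) · (64π + 16π) = (64 + 16)/2 = 40.
So Σ_{n ∈ Z} |c_n|^2 = 40.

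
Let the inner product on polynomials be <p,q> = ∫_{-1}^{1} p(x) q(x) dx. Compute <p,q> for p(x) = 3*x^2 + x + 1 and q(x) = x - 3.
<p,q> = -34/3

Expand the product: p(x)·q(x) = 3*x^3 - 8*x^2 - 2*x - 3.
∫_{-1}^{1} of each monomial x^k gives [2/(k+1) if k even, 0 if k odd]. Integrating term-by-term (or equivalently evaluating the antiderivative F(x) = 3*x^4/4 - 8*x^3/3 - x^2 - 3*x at the endpoints):
  F(1) − F(−1) = -71/12 − (65/12) = -34/3.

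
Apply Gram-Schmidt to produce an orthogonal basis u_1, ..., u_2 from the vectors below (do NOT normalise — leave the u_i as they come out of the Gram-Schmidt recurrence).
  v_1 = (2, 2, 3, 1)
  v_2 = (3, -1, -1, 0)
Orthogonal basis:
  u_1 = (2, 2, 3, 1)
  u_2 = (26/9, -10/9, -7/6, -1/18)

Apply the Gram-Schmidt recurrence
  u_1 = v_1
  u_i = v_i − Σ_{j<i} ((v_i · u_j) / (u_j · u_j)) · u_j.

Step by step this gives:
  u_1 = (2, 2, 3, 1)
  u_2 = (26/9, -10/9, -7/6, -1/18)

Orthogonality check:
  u_2 · u_1 = 0 (should be 0)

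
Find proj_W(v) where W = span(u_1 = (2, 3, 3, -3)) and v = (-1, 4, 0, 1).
proj_W(v) = (14/31, 21/31, 21/31, -21/31)

Set up U = [u_1 | ... | u_1] ∈ R^(4×1). The projector onto W = col(U) is P = U (U^T U)^(-1) U^T.
Compute U^T U =
  [31],
and U^T v = (7).
Solve U^T U · c = U^T v for the coefficients: c = (7/31). The projection is proj_W(v) = U c.
Check: (v - proj_W(v)) · u_1 = 0  (should be 0).
Result: proj_W(v) = (14/31, 21/31, 21/31, -21/31).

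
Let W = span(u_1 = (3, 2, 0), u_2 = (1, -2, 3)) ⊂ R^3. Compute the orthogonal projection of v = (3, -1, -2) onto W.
proj_W(v) = (285/181, 206/181, -18/181)

Set up U = [u_1 | ... | u_2] ∈ R^(3×2). The projector onto W = col(U) is P = U (U^T U)^(-1) U^T.
Compute U^T U =
  [13, -1]
  [-1, 14],
and U^T v = (7, -1).
Solve U^T U · c = U^T v for the coefficients: c = (97/181, -6/181). The projection is proj_W(v) = U c.
Check: (v - proj_W(v)) · u_1 = 0  (should be 0).
Check: (v - proj_W(v)) · u_2 = 0  (should be 0).
Result: proj_W(v) = (285/181, 206/181, -18/181).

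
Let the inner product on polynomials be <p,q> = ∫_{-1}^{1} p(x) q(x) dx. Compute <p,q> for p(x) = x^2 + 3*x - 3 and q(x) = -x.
<p,q> = -2

Expand the product: p(x)·q(x) = -x^3 - 3*x^2 + 3*x.
∫_{-1}^{1} of each monomial x^k gives [2/(k+1) if k even, 0 if k odd]. Integrating term-by-term (or equivalently evaluating the antiderivative F(x) = -x^4/4 - x^3 + 3*x^2/2 at the endpoints):
  F(1) − F(−1) = 1/4 − (9/4) = -2.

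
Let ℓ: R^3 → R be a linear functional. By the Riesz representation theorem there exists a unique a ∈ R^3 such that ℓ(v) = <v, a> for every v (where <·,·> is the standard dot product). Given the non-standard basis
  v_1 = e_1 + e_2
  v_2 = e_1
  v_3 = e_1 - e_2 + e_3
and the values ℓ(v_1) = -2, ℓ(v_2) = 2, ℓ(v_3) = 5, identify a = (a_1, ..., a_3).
a = (2, -4, -1)

Write a = (a_1, ..., a_3) in the standard basis. For each basis vector v_i, ℓ(v_i) = <v_i, a> is a linear equation in the a_j's. Collect the n equations into a matrix system V a = ℓ, where row i of V is v_i (expressed in the standard basis). Since V is invertible (lower-triangular with 1s on the diagonal, up to permutation), solve by back-substitution:
  V =
[[1, 1, 0],
 [1, 0, 0],
 [1, -1, 1]]
  V a = (-2, 2, 5)
Solving gives a = (2, -4, -1).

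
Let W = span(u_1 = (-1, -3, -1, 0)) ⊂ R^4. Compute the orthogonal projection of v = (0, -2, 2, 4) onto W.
proj_W(v) = (-4/11, -12/11, -4/11, 0)

Set up U = [u_1 | ... | u_1] ∈ R^(4×1). The projector onto W = col(U) is P = U (U^T U)^(-1) U^T.
Compute U^T U =
  [11],
and U^T v = (4).
Solve U^T U · c = U^T v for the coefficients: c = (4/11). The projection is proj_W(v) = U c.
Check: (v - proj_W(v)) · u_1 = 0  (should be 0).
Result: proj_W(v) = (-4/11, -12/11, -4/11, 0).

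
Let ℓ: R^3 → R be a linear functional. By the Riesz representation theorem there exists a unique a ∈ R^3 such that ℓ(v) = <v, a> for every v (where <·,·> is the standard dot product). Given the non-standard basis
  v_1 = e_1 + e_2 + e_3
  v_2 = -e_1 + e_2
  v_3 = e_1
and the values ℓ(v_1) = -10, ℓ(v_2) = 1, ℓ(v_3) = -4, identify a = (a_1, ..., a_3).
a = (-4, -3, -3)

Write a = (a_1, ..., a_3) in the standard basis. For each basis vector v_i, ℓ(v_i) = <v_i, a> is a linear equation in the a_j's. Collect the n equations into a matrix system V a = ℓ, where row i of V is v_i (expressed in the standard basis). Since V is invertible (lower-triangular with 1s on the diagonal, up to permutation), solve by back-substitution:
  V =
[[1, 1, 1],
 [-1, 1, 0],
 [1, 0, 0]]
  V a = (-10, 1, -4)
Solving gives a = (-4, -3, -3).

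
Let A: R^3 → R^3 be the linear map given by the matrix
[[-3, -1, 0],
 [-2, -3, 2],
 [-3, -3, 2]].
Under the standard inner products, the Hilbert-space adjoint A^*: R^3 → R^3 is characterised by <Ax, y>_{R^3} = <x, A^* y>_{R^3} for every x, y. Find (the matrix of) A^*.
A^* = A^T =
[[-3, -2, -3],
 [-1, -3, -3],
 [0, 2, 2]]

For real matrices with standard dot products, the defining identity <Ax, y> = <x, A^* y> gives (Ax)^T y = x^T (A^*) y, i.e. x^T A^T y = x^T (A^*) y. Since this holds for all x, y, we must have A^* = A^T. Therefore
A^* =
[[-3, -2, -3],
 [-1, -3, -3],
 [0, 2, 2]].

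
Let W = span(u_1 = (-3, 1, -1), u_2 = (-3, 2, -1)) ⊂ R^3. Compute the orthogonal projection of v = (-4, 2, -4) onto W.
proj_W(v) = (-24/5, 2, -8/5)

Set up U = [u_1 | ... | u_2] ∈ R^(3×2). The projector onto W = col(U) is P = U (U^T U)^(-1) U^T.
Compute U^T U =
  [11, 12]
  [12, 14],
and U^T v = (18, 20).
Solve U^T U · c = U^T v for the coefficients: c = (6/5, 2/5). The projection is proj_W(v) = U c.
Check: (v - proj_W(v)) · u_1 = 0  (should be 0).
Check: (v - proj_W(v)) · u_2 = 0  (should be 0).
Result: proj_W(v) = (-24/5, 2, -8/5).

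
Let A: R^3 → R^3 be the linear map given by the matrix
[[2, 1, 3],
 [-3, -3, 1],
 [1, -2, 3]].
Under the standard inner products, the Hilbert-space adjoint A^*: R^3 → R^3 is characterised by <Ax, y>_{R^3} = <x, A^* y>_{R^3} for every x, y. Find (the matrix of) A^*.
A^* = A^T =
[[2, -3, 1],
 [1, -3, -2],
 [3, 1, 3]]

For real matrices with standard dot products, the defining identity <Ax, y> = <x, A^* y> gives (Ax)^T y = x^T (A^*) y, i.e. x^T A^T y = x^T (A^*) y. Since this holds for all x, y, we must have A^* = A^T. Therefore
A^* =
[[2, -3, 1],
 [1, -3, -2],
 [3, 1, 3]].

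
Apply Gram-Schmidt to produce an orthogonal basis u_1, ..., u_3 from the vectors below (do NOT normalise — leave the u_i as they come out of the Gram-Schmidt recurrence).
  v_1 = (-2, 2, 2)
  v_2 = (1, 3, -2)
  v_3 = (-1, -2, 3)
Orthogonal basis:
  u_1 = (-2, 2, 2)
  u_2 = (1, 3, -2)
  u_3 = (25/42, 5/42, 10/21)

Apply the Gram-Schmidt recurrence
  u_1 = v_1
  u_i = v_i − Σ_{j<i} ((v_i · u_j) / (u_j · u_j)) · u_j.

Step by step this gives:
  u_1 = (-2, 2, 2)
  u_2 = (1, 3, -2)
  u_3 = (25/42, 5/42, 10/21)

Orthogonality check:
  u_2 · u_1 = 0 (should be 0)
  u_3 · u_1 = 0 (should be 0)
  u_3 · u_2 = 0 (should be 0)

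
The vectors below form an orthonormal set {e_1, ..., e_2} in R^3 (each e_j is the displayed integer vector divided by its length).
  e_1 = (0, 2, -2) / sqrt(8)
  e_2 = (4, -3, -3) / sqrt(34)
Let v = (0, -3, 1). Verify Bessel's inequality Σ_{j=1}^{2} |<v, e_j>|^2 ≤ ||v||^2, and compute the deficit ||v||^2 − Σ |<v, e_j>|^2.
Σ |<v, e_j>|^2 = 154/17; ||v||^2 = 10; deficit = 16/17

Write each e_j = u_j / sqrt(<u_j, u_j>) where u_j is the displayed integer vector. Then <v, e_j> = <v, u_j> / sqrt(<u_j, u_j>), so |<v, e_j>|^2 = <v, u_j>^2 / <u_j, u_j>.
Coefficients: <v, e_1> = -8/sqrt(8), <v, e_2> = 6/sqrt(34).
Square and sum: Σ |<v, e_j>|^2 = 154/17.
Compute ||v||^2 = v·v = 10.
Deficit = 10 − 154/17 = 16/17 ≥ 0, confirming Bessel's inequality. (The deficit equals ||v − Σ <v,e_j> e_j||^2, the squared distance from v to span{e_j}.)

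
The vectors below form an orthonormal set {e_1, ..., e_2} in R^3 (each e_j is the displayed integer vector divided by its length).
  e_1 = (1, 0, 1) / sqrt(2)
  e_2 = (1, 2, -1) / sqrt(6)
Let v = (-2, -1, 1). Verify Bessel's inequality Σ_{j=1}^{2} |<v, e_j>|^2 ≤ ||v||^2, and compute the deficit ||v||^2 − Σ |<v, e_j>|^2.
Σ |<v, e_j>|^2 = 14/3; ||v||^2 = 6; deficit = 4/3

Write each e_j = u_j / sqrt(<u_j, u_j>) where u_j is the displayed integer vector. Then <v, e_j> = <v, u_j> / sqrt(<u_j, u_j>), so |<v, e_j>|^2 = <v, u_j>^2 / <u_j, u_j>.
Coefficients: <v, e_1> = -1/sqrt(2), <v, e_2> = -5/sqrt(6).
Square and sum: Σ |<v, e_j>|^2 = 14/3.
Compute ||v||^2 = v·v = 6.
Deficit = 6 − 14/3 = 4/3 ≥ 0, confirming Bessel's inequality. (The deficit equals ||v − Σ <v,e_j> e_j||^2, the squared distance from v to span{e_j}.)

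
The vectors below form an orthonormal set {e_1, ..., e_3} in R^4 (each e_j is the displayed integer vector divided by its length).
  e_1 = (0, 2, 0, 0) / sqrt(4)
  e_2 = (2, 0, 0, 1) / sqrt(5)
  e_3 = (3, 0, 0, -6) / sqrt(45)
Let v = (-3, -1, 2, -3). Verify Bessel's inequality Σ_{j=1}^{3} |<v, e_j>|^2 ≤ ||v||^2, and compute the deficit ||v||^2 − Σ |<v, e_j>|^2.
Σ |<v, e_j>|^2 = 19; ||v||^2 = 23; deficit = 4

Write each e_j = u_j / sqrt(<u_j, u_j>) where u_j is the displayed integer vector. Then <v, e_j> = <v, u_j> / sqrt(<u_j, u_j>), so |<v, e_j>|^2 = <v, u_j>^2 / <u_j, u_j>.
Coefficients: <v, e_1> = -2/sqrt(4), <v, e_2> = -9/sqrt(5), <v, e_3> = 9/sqrt(45).
Square and sum: Σ |<v, e_j>|^2 = 19.
Compute ||v||^2 = v·v = 23.
Deficit = 23 − 19 = 4 ≥ 0, confirming Bessel's inequality. (The deficit equals ||v − Σ <v,e_j> e_j||^2, the squared distance from v to span{e_j}.)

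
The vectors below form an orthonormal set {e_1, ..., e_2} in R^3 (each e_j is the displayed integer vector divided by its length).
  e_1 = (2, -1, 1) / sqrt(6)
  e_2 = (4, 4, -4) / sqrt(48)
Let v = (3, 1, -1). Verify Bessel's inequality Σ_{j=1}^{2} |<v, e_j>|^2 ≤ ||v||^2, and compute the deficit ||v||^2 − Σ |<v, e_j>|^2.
Σ |<v, e_j>|^2 = 11; ||v||^2 = 11; deficit = 0

Write each e_j = u_j / sqrt(<u_j, u_j>) where u_j is the displayed integer vector. Then <v, e_j> = <v, u_j> / sqrt(<u_j, u_j>), so |<v, e_j>|^2 = <v, u_j>^2 / <u_j, u_j>.
Coefficients: <v, e_1> = 4/sqrt(6), <v, e_2> = 20/sqrt(48).
Square and sum: Σ |<v, e_j>|^2 = 11.
Compute ||v||^2 = v·v = 11.
Deficit = 11 − 11 = 0 ≥ 0, confirming Bessel's inequality. (The deficit equals ||v − Σ <v,e_j> e_j||^2, the squared distance from v to span{e_j}.)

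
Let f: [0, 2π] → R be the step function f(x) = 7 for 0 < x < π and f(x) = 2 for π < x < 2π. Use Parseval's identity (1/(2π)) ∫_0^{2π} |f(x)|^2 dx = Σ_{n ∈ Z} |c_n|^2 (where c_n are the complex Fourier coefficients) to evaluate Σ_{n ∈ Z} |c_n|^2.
Σ |c_n|^2 = 53/2

Parseval equates the L^2 energy of f (normalised by 1/(2π)) with the ℓ^2 sum of its Fourier coefficients: (1/(2π)) ∫_0^{2π} |f|^2 = Σ |c_n|^2.
Compute the left side: (1/(2π)) [∫_0^π 7^2 dx + ∫_π^{2π} 2^2 dx] = (1/(2π)) · (49π + 4π) = (49 + 4)/2 = 53/2.
So Σ_{n ∈ Z} |c_n|^2 = 53/2.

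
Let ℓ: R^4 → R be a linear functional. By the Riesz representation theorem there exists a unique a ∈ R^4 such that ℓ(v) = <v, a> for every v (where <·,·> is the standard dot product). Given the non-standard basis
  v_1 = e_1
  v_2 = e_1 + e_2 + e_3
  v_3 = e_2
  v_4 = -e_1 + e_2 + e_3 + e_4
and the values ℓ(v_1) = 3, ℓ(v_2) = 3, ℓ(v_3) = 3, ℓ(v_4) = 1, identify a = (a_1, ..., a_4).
a = (3, 3, -3, 4)

Write a = (a_1, ..., a_4) in the standard basis. For each basis vector v_i, ℓ(v_i) = <v_i, a> is a linear equation in the a_j's. Collect the n equations into a matrix system V a = ℓ, where row i of V is v_i (expressed in the standard basis). Since V is invertible (lower-triangular with 1s on the diagonal, up to permutation), solve by back-substitution:
  V =
[[1, 0, 0, 0],
 [1, 1, 1, 0],
 [0, 1, 0, 0],
 [-1, 1, 1, 1]]
  V a = (3, 3, 3, 1)
Solving gives a = (3, 3, -3, 4).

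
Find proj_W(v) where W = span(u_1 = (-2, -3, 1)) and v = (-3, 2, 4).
proj_W(v) = (-4/7, -6/7, 2/7)

Set up U = [u_1 | ... | u_1] ∈ R^(3×1). The projector onto W = col(U) is P = U (U^T U)^(-1) U^T.
Compute U^T U =
  [14],
and U^T v = (4).
Solve U^T U · c = U^T v for the coefficients: c = (2/7). The projection is proj_W(v) = U c.
Check: (v - proj_W(v)) · u_1 = 0  (should be 0).
Result: proj_W(v) = (-4/7, -6/7, 2/7).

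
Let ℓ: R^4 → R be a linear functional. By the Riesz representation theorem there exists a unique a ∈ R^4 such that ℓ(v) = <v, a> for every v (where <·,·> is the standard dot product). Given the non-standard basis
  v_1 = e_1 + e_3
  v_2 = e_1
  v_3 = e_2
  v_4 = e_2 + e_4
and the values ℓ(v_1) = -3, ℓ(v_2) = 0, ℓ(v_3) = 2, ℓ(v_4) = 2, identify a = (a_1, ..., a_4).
a = (0, 2, -3, 0)

Write a = (a_1, ..., a_4) in the standard basis. For each basis vector v_i, ℓ(v_i) = <v_i, a> is a linear equation in the a_j's. Collect the n equations into a matrix system V a = ℓ, where row i of V is v_i (expressed in the standard basis). Since V is invertible (lower-triangular with 1s on the diagonal, up to permutation), solve by back-substitution:
  V =
[[1, 0, 1, 0],
 [1, 0, 0, 0],
 [0, 1, 0, 0],
 [0, 1, 0, 1]]
  V a = (-3, 0, 2, 2)
Solving gives a = (0, 2, -3, 0).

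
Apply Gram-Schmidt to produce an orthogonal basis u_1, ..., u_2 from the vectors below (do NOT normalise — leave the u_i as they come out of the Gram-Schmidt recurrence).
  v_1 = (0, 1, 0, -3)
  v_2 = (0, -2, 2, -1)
Orthogonal basis:
  u_1 = (0, 1, 0, -3)
  u_2 = (0, -21/10, 2, -7/10)

Apply the Gram-Schmidt recurrence
  u_1 = v_1
  u_i = v_i − Σ_{j<i} ((v_i · u_j) / (u_j · u_j)) · u_j.

Step by step this gives:
  u_1 = (0, 1, 0, -3)
  u_2 = (0, -21/10, 2, -7/10)

Orthogonality check:
  u_2 · u_1 = 0 (should be 0)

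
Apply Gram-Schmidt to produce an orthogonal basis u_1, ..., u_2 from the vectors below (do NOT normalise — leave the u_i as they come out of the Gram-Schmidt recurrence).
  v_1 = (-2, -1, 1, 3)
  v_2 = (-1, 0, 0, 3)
Orthogonal basis:
  u_1 = (-2, -1, 1, 3)
  u_2 = (7/15, 11/15, -11/15, 4/5)

Apply the Gram-Schmidt recurrence
  u_1 = v_1
  u_i = v_i − Σ_{j<i} ((v_i · u_j) / (u_j · u_j)) · u_j.

Step by step this gives:
  u_1 = (-2, -1, 1, 3)
  u_2 = (7/15, 11/15, -11/15, 4/5)

Orthogonality check:
  u_2 · u_1 = 0 (should be 0)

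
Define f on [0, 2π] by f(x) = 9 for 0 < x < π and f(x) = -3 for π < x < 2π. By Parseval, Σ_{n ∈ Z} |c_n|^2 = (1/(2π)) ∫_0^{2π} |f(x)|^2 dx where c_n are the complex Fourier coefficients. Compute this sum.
Σ |c_n|^2 = 45

Parseval equates the L^2 energy of f (normalised by 1/(2π)) with the ℓ^2 sum of its Fourier coefficients: (1/(2π)) ∫_0^{2π} |f|^2 = Σ |c_n|^2.
Compute the left side: (1/(2π)) [∫_0^π 9^2 dx + ∫_π^{2π} (-3)^2 dx] = (1/(2π)) · (81π + 9π) = (81 + 9)/2 = 45.
So Σ_{n ∈ Z} |c_n|^2 = 45.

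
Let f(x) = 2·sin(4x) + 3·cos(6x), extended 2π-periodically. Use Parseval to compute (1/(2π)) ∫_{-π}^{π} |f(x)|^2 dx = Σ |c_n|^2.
Σ |c_n|^2 = 13/2

Expand |f|^2 and use orthogonality of {sin(nx), cos(mx)} on [-π, π]:
  ∫_{-π}^{π} sin(nx)^2 dx = π, ∫ cos(mx)^2 dx = π, and cross terms integrate to 0.
So ∫_{-π}^{π} f(x)^2 dx = 2^2 · π + 3^2 · π = (4 + 9)π.
Divide by 2π: (4 + 9)/2 = 13/2.
By Parseval, this equals Σ |c_n|^2.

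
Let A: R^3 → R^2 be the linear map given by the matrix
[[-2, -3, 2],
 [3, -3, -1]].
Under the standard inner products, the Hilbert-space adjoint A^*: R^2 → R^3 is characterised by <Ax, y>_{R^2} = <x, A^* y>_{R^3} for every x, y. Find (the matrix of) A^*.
A^* = A^T =
[[-2, 3],
 [-3, -3],
 [2, -1]]

For real matrices with standard dot products, the defining identity <Ax, y> = <x, A^* y> gives (Ax)^T y = x^T (A^*) y, i.e. x^T A^T y = x^T (A^*) y. Since this holds for all x, y, we must have A^* = A^T. Therefore
A^* =
[[-2, 3],
 [-3, -3],
 [2, -1]].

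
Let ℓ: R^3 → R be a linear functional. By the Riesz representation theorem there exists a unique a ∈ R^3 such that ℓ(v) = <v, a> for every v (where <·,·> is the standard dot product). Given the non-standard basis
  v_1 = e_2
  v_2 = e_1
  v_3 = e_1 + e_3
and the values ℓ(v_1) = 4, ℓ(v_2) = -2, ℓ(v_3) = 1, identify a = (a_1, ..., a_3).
a = (-2, 4, 3)

Write a = (a_1, ..., a_3) in the standard basis. For each basis vector v_i, ℓ(v_i) = <v_i, a> is a linear equation in the a_j's. Collect the n equations into a matrix system V a = ℓ, where row i of V is v_i (expressed in the standard basis). Since V is invertible (lower-triangular with 1s on the diagonal, up to permutation), solve by back-substitution:
  V =
[[0, 1, 0],
 [1, 0, 0],
 [1, 0, 1]]
  V a = (4, -2, 1)
Solving gives a = (-2, 4, 3).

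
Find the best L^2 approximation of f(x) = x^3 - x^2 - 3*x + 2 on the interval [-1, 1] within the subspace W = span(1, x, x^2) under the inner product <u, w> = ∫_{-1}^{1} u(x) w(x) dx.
g(x) = -x^2 - 12*x/5 + 2

The best approximation g ∈ W is the orthogonal projection of f onto W. Writing g = a_0 + a_1 x + a_2 x^2, the coefficients solve the normal equations G · a = b where
  G_{ij} = <φ_i, φ_j> and b_i = <f, φ_i>, with φ_0 = 1, φ_1 = x, φ_2 = x^2.
G =
  [2, 0, 2/3]
  [0, 2/3, 0]
  [2/3, 0, 2/5],
b = (10/3, -8/5, 14/15).
Solving gives a_0 = 2, a_1 = -12/5, a_2 = -1, so
  g(x) = -x^2 - 12*x/5 + 2.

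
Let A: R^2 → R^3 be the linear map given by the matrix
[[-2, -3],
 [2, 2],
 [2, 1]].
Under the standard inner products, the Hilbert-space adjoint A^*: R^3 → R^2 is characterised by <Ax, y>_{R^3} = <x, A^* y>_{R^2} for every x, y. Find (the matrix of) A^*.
A^* = A^T =
[[-2, 2, 2],
 [-3, 2, 1]]

For real matrices with standard dot products, the defining identity <Ax, y> = <x, A^* y> gives (Ax)^T y = x^T (A^*) y, i.e. x^T A^T y = x^T (A^*) y. Since this holds for all x, y, we must have A^* = A^T. Therefore
A^* =
[[-2, 2, 2],
 [-3, 2, 1]].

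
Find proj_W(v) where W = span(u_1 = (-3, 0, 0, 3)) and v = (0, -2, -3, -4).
proj_W(v) = (2, 0, 0, -2)

Set up U = [u_1 | ... | u_1] ∈ R^(4×1). The projector onto W = col(U) is P = U (U^T U)^(-1) U^T.
Compute U^T U =
  [18],
and U^T v = (-12).
Solve U^T U · c = U^T v for the coefficients: c = (-2/3). The projection is proj_W(v) = U c.
Check: (v - proj_W(v)) · u_1 = 0  (should be 0).
Result: proj_W(v) = (2, 0, 0, -2).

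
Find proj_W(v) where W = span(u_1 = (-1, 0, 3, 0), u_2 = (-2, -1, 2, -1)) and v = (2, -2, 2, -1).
proj_W(v) = (-1/3, 1/18, 11/9, 1/18)

Set up U = [u_1 | ... | u_2] ∈ R^(4×2). The projector onto W = col(U) is P = U (U^T U)^(-1) U^T.
Compute U^T U =
  [10, 8]
  [8, 10],
and U^T v = (4, 3).
Solve U^T U · c = U^T v for the coefficients: c = (4/9, -1/18). The projection is proj_W(v) = U c.
Check: (v - proj_W(v)) · u_1 = 0  (should be 0).
Check: (v - proj_W(v)) · u_2 = 0  (should be 0).
Result: proj_W(v) = (-1/3, 1/18, 11/9, 1/18).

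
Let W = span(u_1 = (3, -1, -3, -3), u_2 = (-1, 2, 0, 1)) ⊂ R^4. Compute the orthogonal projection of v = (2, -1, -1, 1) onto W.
proj_W(v) = (41/52, -37/52, -27/52, -41/52)

Set up U = [u_1 | ... | u_2] ∈ R^(4×2). The projector onto W = col(U) is P = U (U^T U)^(-1) U^T.
Compute U^T U =
  [28, -8]
  [-8, 6],
and U^T v = (7, -3).
Solve U^T U · c = U^T v for the coefficients: c = (9/52, -7/26). The projection is proj_W(v) = U c.
Check: (v - proj_W(v)) · u_1 = 0  (should be 0).
Check: (v - proj_W(v)) · u_2 = 0  (should be 0).
Result: proj_W(v) = (41/52, -37/52, -27/52, -41/52).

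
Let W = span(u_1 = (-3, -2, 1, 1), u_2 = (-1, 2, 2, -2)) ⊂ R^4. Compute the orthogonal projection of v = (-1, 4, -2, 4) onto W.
proj_W(v) = (87/97, -6/97, -69/97, 27/97)

Set up U = [u_1 | ... | u_2] ∈ R^(4×2). The projector onto W = col(U) is P = U (U^T U)^(-1) U^T.
Compute U^T U =
  [15, -1]
  [-1, 13],
and U^T v = (-3, -3).
Solve U^T U · c = U^T v for the coefficients: c = (-21/97, -24/97). The projection is proj_W(v) = U c.
Check: (v - proj_W(v)) · u_1 = 0  (should be 0).
Check: (v - proj_W(v)) · u_2 = 0  (should be 0).
Result: proj_W(v) = (87/97, -6/97, -69/97, 27/97).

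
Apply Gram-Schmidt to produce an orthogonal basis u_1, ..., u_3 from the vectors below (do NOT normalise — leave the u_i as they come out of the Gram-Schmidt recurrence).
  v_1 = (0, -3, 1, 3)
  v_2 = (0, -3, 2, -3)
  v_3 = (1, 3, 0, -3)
Orthogonal basis:
  u_1 = (0, -3, 1, 3)
  u_2 = (0, -51/19, 36/19, -63/19)
  u_3 = (1, 9/23, 18/23, 3/23)

Apply the Gram-Schmidt recurrence
  u_1 = v_1
  u_i = v_i − Σ_{j<i} ((v_i · u_j) / (u_j · u_j)) · u_j.

Step by step this gives:
  u_1 = (0, -3, 1, 3)
  u_2 = (0, -51/19, 36/19, -63/19)
  u_3 = (1, 9/23, 18/23, 3/23)

Orthogonality check:
  u_2 · u_1 = 0 (should be 0)
  u_3 · u_1 = 0 (should be 0)
  u_3 · u_2 = 0 (should be 0)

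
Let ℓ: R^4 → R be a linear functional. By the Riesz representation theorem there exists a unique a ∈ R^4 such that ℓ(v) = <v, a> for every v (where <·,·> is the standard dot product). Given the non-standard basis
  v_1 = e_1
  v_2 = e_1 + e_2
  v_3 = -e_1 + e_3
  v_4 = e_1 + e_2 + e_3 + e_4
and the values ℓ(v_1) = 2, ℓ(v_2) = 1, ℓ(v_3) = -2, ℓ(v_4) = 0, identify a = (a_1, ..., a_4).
a = (2, -1, 0, -1)

Write a = (a_1, ..., a_4) in the standard basis. For each basis vector v_i, ℓ(v_i) = <v_i, a> is a linear equation in the a_j's. Collect the n equations into a matrix system V a = ℓ, where row i of V is v_i (expressed in the standard basis). Since V is invertible (lower-triangular with 1s on the diagonal, up to permutation), solve by back-substitution:
  V =
[[1, 0, 0, 0],
 [1, 1, 0, 0],
 [-1, 0, 1, 0],
 [1, 1, 1, 1]]
  V a = (2, 1, -2, 0)
Solving gives a = (2, -1, 0, -1).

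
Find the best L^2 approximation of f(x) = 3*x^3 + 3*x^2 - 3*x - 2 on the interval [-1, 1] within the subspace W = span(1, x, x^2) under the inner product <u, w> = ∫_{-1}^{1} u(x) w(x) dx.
g(x) = 3*x^2 - 6*x/5 - 2

The best approximation g ∈ W is the orthogonal projection of f onto W. Writing g = a_0 + a_1 x + a_2 x^2, the coefficients solve the normal equations G · a = b where
  G_{ij} = <φ_i, φ_j> and b_i = <f, φ_i>, with φ_0 = 1, φ_1 = x, φ_2 = x^2.
G =
  [2, 0, 2/3]
  [0, 2/3, 0]
  [2/3, 0, 2/5],
b = (-2, -4/5, -2/15).
Solving gives a_0 = -2, a_1 = -6/5, a_2 = 3, so
  g(x) = 3*x^2 - 6*x/5 - 2.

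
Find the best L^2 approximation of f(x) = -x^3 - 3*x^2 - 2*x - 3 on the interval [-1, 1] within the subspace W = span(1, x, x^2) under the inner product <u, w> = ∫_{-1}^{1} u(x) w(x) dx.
g(x) = -3*x^2 - 13*x/5 - 3

The best approximation g ∈ W is the orthogonal projection of f onto W. Writing g = a_0 + a_1 x + a_2 x^2, the coefficients solve the normal equations G · a = b where
  G_{ij} = <φ_i, φ_j> and b_i = <f, φ_i>, with φ_0 = 1, φ_1 = x, φ_2 = x^2.
G =
  [2, 0, 2/3]
  [0, 2/3, 0]
  [2/3, 0, 2/5],
b = (-8, -26/15, -16/5).
Solving gives a_0 = -3, a_1 = -13/5, a_2 = -3, so
  g(x) = -3*x^2 - 13*x/5 - 3.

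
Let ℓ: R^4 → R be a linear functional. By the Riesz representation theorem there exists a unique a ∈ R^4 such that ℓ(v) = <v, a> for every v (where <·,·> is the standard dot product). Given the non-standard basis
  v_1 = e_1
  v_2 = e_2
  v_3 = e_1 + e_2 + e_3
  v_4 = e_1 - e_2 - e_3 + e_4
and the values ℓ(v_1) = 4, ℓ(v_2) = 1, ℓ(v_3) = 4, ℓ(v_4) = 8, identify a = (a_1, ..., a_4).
a = (4, 1, -1, 4)

Write a = (a_1, ..., a_4) in the standard basis. For each basis vector v_i, ℓ(v_i) = <v_i, a> is a linear equation in the a_j's. Collect the n equations into a matrix system V a = ℓ, where row i of V is v_i (expressed in the standard basis). Since V is invertible (lower-triangular with 1s on the diagonal, up to permutation), solve by back-substitution:
  V =
[[1, 0, 0, 0],
 [0, 1, 0, 0],
 [1, 1, 1, 0],
 [1, -1, -1, 1]]
  V a = (4, 1, 4, 8)
Solving gives a = (4, 1, -1, 4).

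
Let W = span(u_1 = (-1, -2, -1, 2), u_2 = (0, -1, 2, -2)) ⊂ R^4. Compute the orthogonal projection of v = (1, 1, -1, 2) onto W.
proj_W(v) = (5/37, 41/37, -57/37, 52/37)

Set up U = [u_1 | ... | u_2] ∈ R^(4×2). The projector onto W = col(U) is P = U (U^T U)^(-1) U^T.
Compute U^T U =
  [10, -4]
  [-4, 9],
and U^T v = (2, -7).
Solve U^T U · c = U^T v for the coefficients: c = (-5/37, -31/37). The projection is proj_W(v) = U c.
Check: (v - proj_W(v)) · u_1 = 0  (should be 0).
Check: (v - proj_W(v)) · u_2 = 0  (should be 0).
Result: proj_W(v) = (5/37, 41/37, -57/37, 52/37).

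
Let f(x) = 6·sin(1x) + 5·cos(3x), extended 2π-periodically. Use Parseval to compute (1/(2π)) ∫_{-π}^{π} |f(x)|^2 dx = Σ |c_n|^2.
Σ |c_n|^2 = 61/2

Expand |f|^2 and use orthogonality of {sin(nx), cos(mx)} on [-π, π]:
  ∫_{-π}^{π} sin(nx)^2 dx = π, ∫ cos(mx)^2 dx = π, and cross terms integrate to 0.
So ∫_{-π}^{π} f(x)^2 dx = 6^2 · π + 5^2 · π = (36 + 25)π.
Divide by 2π: (36 + 25)/2 = 61/2.
By Parseval, this equals Σ |c_n|^2.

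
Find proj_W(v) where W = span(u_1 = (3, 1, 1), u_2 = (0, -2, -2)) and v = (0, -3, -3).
proj_W(v) = (0, -3, -3)

Set up U = [u_1 | ... | u_2] ∈ R^(3×2). The projector onto W = col(U) is P = U (U^T U)^(-1) U^T.
Compute U^T U =
  [11, -4]
  [-4, 8],
and U^T v = (-6, 12).
Solve U^T U · c = U^T v for the coefficients: c = (0, 3/2). The projection is proj_W(v) = U c.
Check: (v - proj_W(v)) · u_1 = 0  (should be 0).
Check: (v - proj_W(v)) · u_2 = 0  (should be 0).
Result: proj_W(v) = (0, -3, -3).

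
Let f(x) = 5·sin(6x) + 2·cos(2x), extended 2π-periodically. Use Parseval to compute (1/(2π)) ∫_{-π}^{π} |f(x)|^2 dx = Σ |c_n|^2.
Σ |c_n|^2 = 29/2

Expand |f|^2 and use orthogonality of {sin(nx), cos(mx)} on [-π, π]:
  ∫_{-π}^{π} sin(nx)^2 dx = π, ∫ cos(mx)^2 dx = π, and cross terms integrate to 0.
So ∫_{-π}^{π} f(x)^2 dx = 5^2 · π + 2^2 · π = (25 + 4)π.
Divide by 2π: (25 + 4)/2 = 29/2.
By Parseval, this equals Σ |c_n|^2.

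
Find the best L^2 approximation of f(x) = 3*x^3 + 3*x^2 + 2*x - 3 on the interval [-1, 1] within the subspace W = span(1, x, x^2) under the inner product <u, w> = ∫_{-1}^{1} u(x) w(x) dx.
g(x) = 3*x^2 + 19*x/5 - 3

The best approximation g ∈ W is the orthogonal projection of f onto W. Writing g = a_0 + a_1 x + a_2 x^2, the coefficients solve the normal equations G · a = b where
  G_{ij} = <φ_i, φ_j> and b_i = <f, φ_i>, with φ_0 = 1, φ_1 = x, φ_2 = x^2.
G =
  [2, 0, 2/3]
  [0, 2/3, 0]
  [2/3, 0, 2/5],
b = (-4, 38/15, -4/5).
Solving gives a_0 = -3, a_1 = 19/5, a_2 = 3, so
  g(x) = 3*x^2 + 19*x/5 - 3.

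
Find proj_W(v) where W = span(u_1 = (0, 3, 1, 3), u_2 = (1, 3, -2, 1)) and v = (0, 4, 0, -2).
proj_W(v) = (26/37, 72/37, -54/37, 20/37)

Set up U = [u_1 | ... | u_2] ∈ R^(4×2). The projector onto W = col(U) is P = U (U^T U)^(-1) U^T.
Compute U^T U =
  [19, 10]
  [10, 15],
and U^T v = (6, 10).
Solve U^T U · c = U^T v for the coefficients: c = (-2/37, 26/37). The projection is proj_W(v) = U c.
Check: (v - proj_W(v)) · u_1 = 0  (should be 0).
Check: (v - proj_W(v)) · u_2 = 0  (should be 0).
Result: proj_W(v) = (26/37, 72/37, -54/37, 20/37).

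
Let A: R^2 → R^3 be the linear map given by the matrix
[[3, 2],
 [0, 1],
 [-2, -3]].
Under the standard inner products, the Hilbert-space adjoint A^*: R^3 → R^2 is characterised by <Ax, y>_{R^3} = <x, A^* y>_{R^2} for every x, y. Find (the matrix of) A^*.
A^* = A^T =
[[3, 0, -2],
 [2, 1, -3]]

For real matrices with standard dot products, the defining identity <Ax, y> = <x, A^* y> gives (Ax)^T y = x^T (A^*) y, i.e. x^T A^T y = x^T (A^*) y. Since this holds for all x, y, we must have A^* = A^T. Therefore
A^* =
[[3, 0, -2],
 [2, 1, -3]].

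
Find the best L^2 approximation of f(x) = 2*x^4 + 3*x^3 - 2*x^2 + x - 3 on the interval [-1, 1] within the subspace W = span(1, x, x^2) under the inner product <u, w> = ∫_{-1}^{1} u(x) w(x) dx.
g(x) = -2*x^2/7 + 14*x/5 - 111/35

The best approximation g ∈ W is the orthogonal projection of f onto W. Writing g = a_0 + a_1 x + a_2 x^2, the coefficients solve the normal equations G · a = b where
  G_{ij} = <φ_i, φ_j> and b_i = <f, φ_i>, with φ_0 = 1, φ_1 = x, φ_2 = x^2.
G =
  [2, 0, 2/3]
  [0, 2/3, 0]
  [2/3, 0, 2/5],
b = (-98/15, 28/15, -78/35).
Solving gives a_0 = -111/35, a_1 = 14/5, a_2 = -2/7, so
  g(x) = -2*x^2/7 + 14*x/5 - 111/35.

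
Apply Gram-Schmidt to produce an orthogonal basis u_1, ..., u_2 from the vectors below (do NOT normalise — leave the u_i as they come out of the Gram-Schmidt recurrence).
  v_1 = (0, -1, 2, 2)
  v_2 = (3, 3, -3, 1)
Orthogonal basis:
  u_1 = (0, -1, 2, 2)
  u_2 = (3, 20/9, -13/9, 23/9)

Apply the Gram-Schmidt recurrence
  u_1 = v_1
  u_i = v_i − Σ_{j<i} ((v_i · u_j) / (u_j · u_j)) · u_j.

Step by step this gives:
  u_1 = (0, -1, 2, 2)
  u_2 = (3, 20/9, -13/9, 23/9)

Orthogonality check:
  u_2 · u_1 = 0 (should be 0)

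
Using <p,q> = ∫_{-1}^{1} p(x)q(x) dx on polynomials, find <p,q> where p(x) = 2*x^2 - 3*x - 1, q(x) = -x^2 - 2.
<p,q> = 6/5

Expand the product: p(x)·q(x) = -2*x^4 + 3*x^3 - 3*x^2 + 6*x + 2.
∫_{-1}^{1} of each monomial x^k gives [2/(k+1) if k even, 0 if k odd]. Integrating term-by-term (or equivalently evaluating the antiderivative F(x) = -2*x^5/5 + 3*x^4/4 - x^3 + 3*x^2 + 2*x at the endpoints):
  F(1) − F(−1) = 87/20 − (63/20) = 6/5.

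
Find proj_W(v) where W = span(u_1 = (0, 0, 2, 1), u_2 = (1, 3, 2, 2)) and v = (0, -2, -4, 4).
proj_W(v) = (-1/9, -1/3, -14/9, -8/9)

Set up U = [u_1 | ... | u_2] ∈ R^(4×2). The projector onto W = col(U) is P = U (U^T U)^(-1) U^T.
Compute U^T U =
  [5, 6]
  [6, 18],
and U^T v = (-4, -6).
Solve U^T U · c = U^T v for the coefficients: c = (-2/3, -1/9). The projection is proj_W(v) = U c.
Check: (v - proj_W(v)) · u_1 = 0  (should be 0).
Check: (v - proj_W(v)) · u_2 = 0  (should be 0).
Result: proj_W(v) = (-1/9, -1/3, -14/9, -8/9).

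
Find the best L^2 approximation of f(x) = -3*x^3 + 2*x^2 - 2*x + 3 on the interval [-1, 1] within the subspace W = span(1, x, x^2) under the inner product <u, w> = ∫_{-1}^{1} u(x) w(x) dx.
g(x) = 2*x^2 - 19*x/5 + 3

The best approximation g ∈ W is the orthogonal projection of f onto W. Writing g = a_0 + a_1 x + a_2 x^2, the coefficients solve the normal equations G · a = b where
  G_{ij} = <φ_i, φ_j> and b_i = <f, φ_i>, with φ_0 = 1, φ_1 = x, φ_2 = x^2.
G =
  [2, 0, 2/3]
  [0, 2/3, 0]
  [2/3, 0, 2/5],
b = (22/3, -38/15, 14/5).
Solving gives a_0 = 3, a_1 = -19/5, a_2 = 2, so
  g(x) = 2*x^2 - 19*x/5 + 3.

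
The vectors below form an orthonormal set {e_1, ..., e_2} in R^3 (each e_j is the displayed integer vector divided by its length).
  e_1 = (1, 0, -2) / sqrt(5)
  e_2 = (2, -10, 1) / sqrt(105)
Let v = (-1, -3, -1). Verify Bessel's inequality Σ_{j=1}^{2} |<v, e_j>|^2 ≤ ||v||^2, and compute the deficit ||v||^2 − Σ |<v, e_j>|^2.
Σ |<v, e_j>|^2 = 50/7; ||v||^2 = 11; deficit = 27/7

Write each e_j = u_j / sqrt(<u_j, u_j>) where u_j is the displayed integer vector. Then <v, e_j> = <v, u_j> / sqrt(<u_j, u_j>), so |<v, e_j>|^2 = <v, u_j>^2 / <u_j, u_j>.
Coefficients: <v, e_1> = 1/sqrt(5), <v, e_2> = 27/sqrt(105).
Square and sum: Σ |<v, e_j>|^2 = 50/7.
Compute ||v||^2 = v·v = 11.
Deficit = 11 − 50/7 = 27/7 ≥ 0, confirming Bessel's inequality. (The deficit equals ||v − Σ <v,e_j> e_j||^2, the squared distance from v to span{e_j}.)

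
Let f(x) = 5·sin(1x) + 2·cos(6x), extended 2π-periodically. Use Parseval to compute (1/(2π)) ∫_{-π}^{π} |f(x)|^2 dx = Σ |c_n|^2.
Σ |c_n|^2 = 29/2

Expand |f|^2 and use orthogonality of {sin(nx), cos(mx)} on [-π, π]:
  ∫_{-π}^{π} sin(nx)^2 dx = π, ∫ cos(mx)^2 dx = π, and cross terms integrate to 0.
So ∫_{-π}^{π} f(x)^2 dx = 5^2 · π + 2^2 · π = (25 + 4)π.
Divide by 2π: (25 + 4)/2 = 29/2.
By Parseval, this equals Σ |c_n|^2.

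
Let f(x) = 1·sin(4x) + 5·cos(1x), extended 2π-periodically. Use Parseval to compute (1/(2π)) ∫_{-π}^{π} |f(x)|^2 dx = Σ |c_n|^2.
Σ |c_n|^2 = 13

Expand |f|^2 and use orthogonality of {sin(nx), cos(mx)} on [-π, π]:
  ∫_{-π}^{π} sin(nx)^2 dx = π, ∫ cos(mx)^2 dx = π, and cross terms integrate to 0.
So ∫_{-π}^{π} f(x)^2 dx = 1^2 · π + 5^2 · π = (1 + 25)π.
Divide by 2π: (1 + 25)/2 = 13.
By Parseval, this equals Σ |c_n|^2.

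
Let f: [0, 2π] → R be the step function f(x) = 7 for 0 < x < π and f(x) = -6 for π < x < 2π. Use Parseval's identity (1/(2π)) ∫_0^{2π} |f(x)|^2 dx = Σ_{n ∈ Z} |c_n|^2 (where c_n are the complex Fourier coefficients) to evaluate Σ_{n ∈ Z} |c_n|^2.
Σ |c_n|^2 = 85/2

Parseval equates the L^2 energy of f (normalised by 1/(2π)) with the ℓ^2 sum of its Fourier coefficients: (1/(2π)) ∫_0^{2π} |f|^2 = Σ |c_n|^2.
Compute the left side: (1/(2π)) [∫_0^π 7^2 dx + ∫_π^{2π} (-6)^2 dx] = (1/(2π)) · (49π + 36π) = (49 + 36)/2 = 85/2.
So Σ_{n ∈ Z} |c_n|^2 = 85/2.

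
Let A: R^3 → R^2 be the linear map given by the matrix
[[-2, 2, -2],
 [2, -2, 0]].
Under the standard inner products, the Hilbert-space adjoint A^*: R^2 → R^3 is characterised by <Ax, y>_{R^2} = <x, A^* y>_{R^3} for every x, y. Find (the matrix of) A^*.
A^* = A^T =
[[-2, 2],
 [2, -2],
 [-2, 0]]

For real matrices with standard dot products, the defining identity <Ax, y> = <x, A^* y> gives (Ax)^T y = x^T (A^*) y, i.e. x^T A^T y = x^T (A^*) y. Since this holds for all x, y, we must have A^* = A^T. Therefore
A^* =
[[-2, 2],
 [2, -2],
 [-2, 0]].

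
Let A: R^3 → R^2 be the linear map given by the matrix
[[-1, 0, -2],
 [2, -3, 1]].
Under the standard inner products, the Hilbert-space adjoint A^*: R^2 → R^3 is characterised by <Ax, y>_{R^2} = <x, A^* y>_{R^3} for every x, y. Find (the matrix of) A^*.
A^* = A^T =
[[-1, 2],
 [0, -3],
 [-2, 1]]

For real matrices with standard dot products, the defining identity <Ax, y> = <x, A^* y> gives (Ax)^T y = x^T (A^*) y, i.e. x^T A^T y = x^T (A^*) y. Since this holds for all x, y, we must have A^* = A^T. Therefore
A^* =
[[-1, 2],
 [0, -3],
 [-2, 1]].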